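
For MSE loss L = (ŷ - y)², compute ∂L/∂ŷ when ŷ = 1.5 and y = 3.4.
∂L/∂ŷ = -3.8

∂L/∂ŷ = 2(ŷ - y) = 2(1.5 - 3.4) = 2(-1.9) = -3.8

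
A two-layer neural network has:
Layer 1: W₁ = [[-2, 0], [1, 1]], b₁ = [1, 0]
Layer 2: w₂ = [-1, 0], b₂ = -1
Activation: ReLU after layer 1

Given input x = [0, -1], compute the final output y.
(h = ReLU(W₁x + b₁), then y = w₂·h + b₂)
y = -2

Layer 1 pre-activation: z₁ = [1, -1]
After ReLU: h = [1, 0]
Layer 2 output: y = -1×1 + 0×0 + -1 = -2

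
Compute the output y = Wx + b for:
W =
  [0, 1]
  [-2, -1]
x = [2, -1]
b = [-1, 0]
y = [-2, -3]

Wx = [0×2 + 1×-1, -2×2 + -1×-1]
   = [-1, -3]
y = Wx + b = [-1 + -1, -3 + 0] = [-2, -3]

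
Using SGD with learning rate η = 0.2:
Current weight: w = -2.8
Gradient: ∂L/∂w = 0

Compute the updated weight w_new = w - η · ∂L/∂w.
w_new = -2.8

w_new = w - η·∂L/∂w = -2.8 - 0.2×(0) = -2.8 - (0) = -2.8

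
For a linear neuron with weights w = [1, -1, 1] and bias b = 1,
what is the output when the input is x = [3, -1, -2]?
y = 3

y = (1)(3) + (-1)(-1) + (1)(-2) + 1 = 3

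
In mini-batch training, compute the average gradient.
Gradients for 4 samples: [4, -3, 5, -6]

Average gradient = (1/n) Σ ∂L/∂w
Average gradient = 0

Average = (1/4)(4 + -3 + 5 + -6) = 0/4 = 0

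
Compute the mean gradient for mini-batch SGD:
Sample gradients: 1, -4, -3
Average gradient = -2

Average = (1/3)(1 + -4 + -3) = -6/3 = -2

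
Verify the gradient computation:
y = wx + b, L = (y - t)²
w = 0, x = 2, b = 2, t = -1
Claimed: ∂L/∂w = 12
Correct

y = (0)(2) + 2 = 2
∂L/∂y = 2(y - t) = 2(2 - -1) = 6
∂y/∂w = x = 2
∂L/∂w = 6 × 2 = 12

Claimed value: 12
Correct: The correct gradient is 12.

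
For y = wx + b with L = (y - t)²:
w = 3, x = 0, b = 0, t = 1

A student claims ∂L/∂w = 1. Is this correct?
Incorrect

y = (3)(0) + 0 = 0
∂L/∂y = 2(y - t) = 2(0 - 1) = -2
∂y/∂w = x = 0
∂L/∂w = -2 × 0 = 0

Claimed value: 1
Incorrect: The correct gradient is 0.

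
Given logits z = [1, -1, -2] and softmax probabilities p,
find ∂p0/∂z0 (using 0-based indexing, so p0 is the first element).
∂p0/∂z0 = 0.1318

p = softmax(z) = [0.8438, 0.1142, 0.04201]
p0 = 0.8438

∂p0/∂z0 = p0(1 - p0) = 0.8438 × (1 - 0.8438) = 0.1318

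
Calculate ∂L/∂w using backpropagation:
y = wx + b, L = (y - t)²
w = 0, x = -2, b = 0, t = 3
∂L/∂w = 12

y = wx + b = (0)(-2) + 0 = 0
∂L/∂y = 2(y - t) = 2(0 - 3) = -6
∂y/∂w = x = -2
∂L/∂w = ∂L/∂y · ∂y/∂w = -6 × -2 = 12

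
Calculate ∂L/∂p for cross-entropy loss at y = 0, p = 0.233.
∂L/∂p = 1.304

∂L/∂p = -y/p + (1-y)/(1-p) = 0 + 1/0.767 = 1.304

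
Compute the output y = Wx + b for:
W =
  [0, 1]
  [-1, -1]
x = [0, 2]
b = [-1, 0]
y = [1, -2]

Wx = [0×0 + 1×2, -1×0 + -1×2]
   = [2, -2]
y = Wx + b = [2 + -1, -2 + 0] = [1, -2]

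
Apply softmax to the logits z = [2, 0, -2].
p = [0.8668, 0.1173, 0.0159]

exp(z) = [7.389, 1, 0.1353]
Sum = 8.524
p = [0.8668, 0.1173, 0.0159]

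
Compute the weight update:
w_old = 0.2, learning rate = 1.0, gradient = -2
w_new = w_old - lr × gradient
w_new = 2.2

w_new = w - η·∂L/∂w = 0.2 - 1.0×(-2) = 0.2 - (-2) = 2.2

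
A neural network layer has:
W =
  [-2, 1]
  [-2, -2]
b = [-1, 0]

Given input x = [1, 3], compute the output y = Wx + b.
y = [0, -8]

Wx = [-2×1 + 1×3, -2×1 + -2×3]
   = [1, -8]
y = Wx + b = [1 + -1, -8 + 0] = [0, -8]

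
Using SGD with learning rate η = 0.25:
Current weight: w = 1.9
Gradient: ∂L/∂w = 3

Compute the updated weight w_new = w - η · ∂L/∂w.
w_new = 1.15

w_new = w - η·∂L/∂w = 1.9 - 0.25×(3) = 1.9 - (0.75) = 1.15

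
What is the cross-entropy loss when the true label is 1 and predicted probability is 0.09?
L = 2.408

L = -1·log(0.09) - 0·log(0.91) = -log(0.09) = 2.408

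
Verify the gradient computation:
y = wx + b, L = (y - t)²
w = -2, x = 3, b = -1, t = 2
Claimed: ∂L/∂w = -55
Incorrect

y = (-2)(3) + -1 = -7
∂L/∂y = 2(y - t) = 2(-7 - 2) = -18
∂y/∂w = x = 3
∂L/∂w = -18 × 3 = -54

Claimed value: -55
Incorrect: The correct gradient is -54.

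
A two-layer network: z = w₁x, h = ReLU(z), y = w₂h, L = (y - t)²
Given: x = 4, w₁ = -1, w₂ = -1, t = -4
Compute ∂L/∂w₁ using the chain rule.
∂L/∂w₁ = 0

Forward pass:
z = w₁x = -1×4 = -4
h = ReLU(-4) = 0
y = w₂h = -1×0 = 0

Backward pass:
∂L/∂y = 2(y - t) = 2(0 - -4) = 8
∂y/∂h = w₂ = -1
∂h/∂z = 0 (ReLU derivative)
∂z/∂w₁ = x = 4

∂L/∂w₁ = 8 × -1 × 0 × 4 = 0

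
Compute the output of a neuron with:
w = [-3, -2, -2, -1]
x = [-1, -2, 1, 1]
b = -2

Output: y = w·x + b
y = 2

y = (-3)(-1) + (-2)(-2) + (-2)(1) + (-1)(1) + -2 = 2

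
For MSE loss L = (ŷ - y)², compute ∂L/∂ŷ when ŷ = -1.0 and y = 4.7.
∂L/∂ŷ = -11.4

∂L/∂ŷ = 2(ŷ - y) = 2(-1.0 - 4.7) = 2(-5.7) = -11.4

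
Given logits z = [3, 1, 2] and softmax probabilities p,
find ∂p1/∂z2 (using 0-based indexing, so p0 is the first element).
∂p1/∂z2 = -0.02203

p = softmax(z) = [0.6652, 0.09003, 0.2447]
p1 = 0.09003, p2 = 0.2447

∂p1/∂z2 = -p1 × p2 = -0.09003 × 0.2447 = -0.02203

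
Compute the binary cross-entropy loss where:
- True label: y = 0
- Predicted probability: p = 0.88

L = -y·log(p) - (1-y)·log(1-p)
L = 2.12

L = -0·log(0.88) - 1·log(0.12) = -log(0.12) = 2.12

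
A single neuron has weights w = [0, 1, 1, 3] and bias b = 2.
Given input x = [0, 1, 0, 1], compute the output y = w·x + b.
y = 6

y = (0)(0) + (1)(1) + (1)(0) + (3)(1) + 2 = 6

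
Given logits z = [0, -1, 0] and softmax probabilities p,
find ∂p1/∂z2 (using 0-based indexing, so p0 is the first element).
∂p1/∂z2 = -0.06561

p = softmax(z) = [0.4223, 0.1554, 0.4223]
p1 = 0.1554, p2 = 0.4223

∂p1/∂z2 = -p1 × p2 = -0.1554 × 0.4223 = -0.06561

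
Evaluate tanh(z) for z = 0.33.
0.3185

tanh(0.33) = (e^(0.33) - e^(-0.33))/(e^(0.33) + e^(-0.33)) = 0.3185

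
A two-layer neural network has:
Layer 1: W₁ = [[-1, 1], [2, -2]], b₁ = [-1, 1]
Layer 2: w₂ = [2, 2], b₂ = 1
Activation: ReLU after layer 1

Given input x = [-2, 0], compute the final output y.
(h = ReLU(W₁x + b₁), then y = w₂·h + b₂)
y = 3

Layer 1 pre-activation: z₁ = [1, -3]
After ReLU: h = [1, 0]
Layer 2 output: y = 2×1 + 2×0 + 1 = 3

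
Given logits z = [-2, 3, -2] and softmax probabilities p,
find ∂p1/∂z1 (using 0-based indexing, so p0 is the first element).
∂p1/∂z1 = 0.01312

p = softmax(z) = [0.006648, 0.9867, 0.006648]
p1 = 0.9867

∂p1/∂z1 = p1(1 - p1) = 0.9867 × (1 - 0.9867) = 0.01312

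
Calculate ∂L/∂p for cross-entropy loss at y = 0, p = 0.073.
∂L/∂p = 1.079

∂L/∂p = -y/p + (1-y)/(1-p) = 0 + 1/0.927 = 1.079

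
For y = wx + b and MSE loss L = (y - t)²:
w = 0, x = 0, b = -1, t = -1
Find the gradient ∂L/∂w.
∂L/∂w = 0

y = wx + b = (0)(0) + -1 = -1
∂L/∂y = 2(y - t) = 2(-1 - -1) = 0
∂y/∂w = x = 0
∂L/∂w = ∂L/∂y · ∂y/∂w = 0 × 0 = 0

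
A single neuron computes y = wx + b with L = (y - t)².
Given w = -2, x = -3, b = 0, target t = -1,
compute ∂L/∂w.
∂L/∂w = -42

y = wx + b = (-2)(-3) + 0 = 6
∂L/∂y = 2(y - t) = 2(6 - -1) = 14
∂y/∂w = x = -3
∂L/∂w = ∂L/∂y · ∂y/∂w = 14 × -3 = -42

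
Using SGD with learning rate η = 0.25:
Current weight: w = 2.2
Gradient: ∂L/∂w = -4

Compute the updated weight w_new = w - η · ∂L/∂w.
w_new = 3.2

w_new = w - η·∂L/∂w = 2.2 - 0.25×(-4) = 2.2 - (-1) = 3.2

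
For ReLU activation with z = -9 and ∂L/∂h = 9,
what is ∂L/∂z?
∂L/∂z = 0

h = ReLU(-9) = 0
Since z < 0: ∂h/∂z = 0
∂L/∂z = ∂L/∂h · ∂h/∂z = 9 × 0 = 0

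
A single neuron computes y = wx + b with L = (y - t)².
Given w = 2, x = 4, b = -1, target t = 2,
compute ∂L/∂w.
∂L/∂w = 40

y = wx + b = (2)(4) + -1 = 7
∂L/∂y = 2(y - t) = 2(7 - 2) = 10
∂y/∂w = x = 4
∂L/∂w = ∂L/∂y · ∂y/∂w = 10 × 4 = 40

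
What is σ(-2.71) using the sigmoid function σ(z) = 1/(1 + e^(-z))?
0.06239

sigmoid(-2.71) = 1/(1 + e^(2.71)) = 1/(1 + 15.03) = 0.06239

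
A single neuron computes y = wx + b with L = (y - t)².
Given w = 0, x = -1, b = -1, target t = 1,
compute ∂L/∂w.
∂L/∂w = 4

y = wx + b = (0)(-1) + -1 = -1
∂L/∂y = 2(y - t) = 2(-1 - 1) = -4
∂y/∂w = x = -1
∂L/∂w = ∂L/∂y · ∂y/∂w = -4 × -1 = 4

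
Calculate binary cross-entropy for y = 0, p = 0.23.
L = 0.2614

L = -0·log(0.23) - 1·log(0.77) = -log(0.77) = 0.2614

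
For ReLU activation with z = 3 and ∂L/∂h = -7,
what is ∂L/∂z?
∂L/∂z = -7

h = ReLU(3) = 3
Since z > 0: ∂h/∂z = 1
∂L/∂z = ∂L/∂h · ∂h/∂z = -7 × 1 = -7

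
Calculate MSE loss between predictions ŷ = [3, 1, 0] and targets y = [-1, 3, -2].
MSE = 8

MSE = (1/3)((3--1)² + (1-3)² + (0--2)²) = (1/3)(16 + 4 + 4) = 8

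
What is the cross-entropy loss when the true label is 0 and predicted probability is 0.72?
L = 1.273

L = -0·log(0.72) - 1·log(0.28) = -log(0.28) = 1.273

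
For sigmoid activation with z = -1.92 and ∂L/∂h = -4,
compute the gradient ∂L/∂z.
∂L/∂z = -0.4461

σ(-1.92) = 0.1279
σ'(-1.92) = σ(-1.92)(1 - σ(-1.92)) = 0.1279 × 0.8721 = 0.1115
∂L/∂z = ∂L/∂h · σ'(z) = -4 × 0.1115 = -0.4461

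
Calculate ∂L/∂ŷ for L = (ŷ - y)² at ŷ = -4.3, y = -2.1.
∂L/∂ŷ = -4.4

∂L/∂ŷ = 2(ŷ - y) = 2(-4.3 - -2.1) = 2(-2.2) = -4.4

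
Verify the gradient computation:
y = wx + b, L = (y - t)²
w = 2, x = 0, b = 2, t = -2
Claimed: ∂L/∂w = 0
Correct

y = (2)(0) + 2 = 2
∂L/∂y = 2(y - t) = 2(2 - -2) = 8
∂y/∂w = x = 0
∂L/∂w = 8 × 0 = 0

Claimed value: 0
Correct: The correct gradient is 0.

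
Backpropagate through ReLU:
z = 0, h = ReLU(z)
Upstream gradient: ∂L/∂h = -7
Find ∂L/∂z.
∂L/∂z = 0

h = ReLU(0) = 0
At z = 0: ∂h/∂z = 0 (by convention)
∂L/∂z = ∂L/∂h · ∂h/∂z = -7 × 0 = 0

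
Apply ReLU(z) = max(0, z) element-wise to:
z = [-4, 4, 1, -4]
h = [0, 4, 1, 0]

ReLU applied element-wise: max(0,-4)=0, max(0,4)=4, max(0,1)=1, max(0,-4)=0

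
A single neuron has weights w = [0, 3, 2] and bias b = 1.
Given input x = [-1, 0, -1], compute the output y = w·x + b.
y = -1

y = (0)(-1) + (3)(0) + (2)(-1) + 1 = -1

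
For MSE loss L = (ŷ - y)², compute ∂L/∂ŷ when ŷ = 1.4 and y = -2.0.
∂L/∂ŷ = 6.8

∂L/∂ŷ = 2(ŷ - y) = 2(1.4 - -2.0) = 2(3.4) = 6.8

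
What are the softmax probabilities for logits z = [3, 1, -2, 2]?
p = [0.6623, 0.0896, 0.0045, 0.2436]

exp(z) = [20.09, 2.718, 0.1353, 7.389]
Sum = 30.33
p = [0.6623, 0.0896, 0.0045, 0.2436]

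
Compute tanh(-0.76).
-0.6411

tanh(-0.76) = (e^(-0.76) - e^(0.76))/(e^(-0.76) + e^(0.76)) = -0.6411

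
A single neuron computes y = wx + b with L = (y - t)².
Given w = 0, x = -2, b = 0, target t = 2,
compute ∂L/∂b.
∂L/∂b = -4

y = wx + b = (0)(-2) + 0 = 0
∂L/∂y = 2(y - t) = 2(0 - 2) = -4
∂y/∂b = 1
∂L/∂b = ∂L/∂y · ∂y/∂b = -4 × 1 = -4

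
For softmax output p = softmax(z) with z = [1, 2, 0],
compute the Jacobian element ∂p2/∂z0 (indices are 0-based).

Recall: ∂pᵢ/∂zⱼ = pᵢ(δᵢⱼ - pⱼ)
∂p2/∂z0 = -0.02203

p = softmax(z) = [0.2447, 0.6652, 0.09003]
p2 = 0.09003, p0 = 0.2447

∂p2/∂z0 = -p2 × p0 = -0.09003 × 0.2447 = -0.02203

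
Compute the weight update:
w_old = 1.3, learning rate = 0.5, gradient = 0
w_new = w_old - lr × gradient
w_new = 1.3

w_new = w - η·∂L/∂w = 1.3 - 0.5×(0) = 1.3 - (0) = 1.3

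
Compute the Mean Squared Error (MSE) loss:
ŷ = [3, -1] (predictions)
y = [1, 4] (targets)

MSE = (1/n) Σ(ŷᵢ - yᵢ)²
MSE = 14.5

MSE = (1/2)((3-1)² + (-1-4)²) = (1/2)(4 + 25) = 14.5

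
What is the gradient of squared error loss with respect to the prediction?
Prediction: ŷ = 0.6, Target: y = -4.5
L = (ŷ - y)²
∂L/∂ŷ = 10.2

∂L/∂ŷ = 2(ŷ - y) = 2(0.6 - -4.5) = 2(5.1) = 10.2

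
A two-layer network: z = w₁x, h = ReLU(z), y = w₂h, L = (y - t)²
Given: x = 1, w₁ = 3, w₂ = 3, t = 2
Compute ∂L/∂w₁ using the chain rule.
∂L/∂w₁ = 42

Forward pass:
z = w₁x = 3×1 = 3
h = ReLU(3) = 3
y = w₂h = 3×3 = 9

Backward pass:
∂L/∂y = 2(y - t) = 2(9 - 2) = 14
∂y/∂h = w₂ = 3
∂h/∂z = 1 (ReLU derivative)
∂z/∂w₁ = x = 1

∂L/∂w₁ = 14 × 3 × 1 × 1 = 42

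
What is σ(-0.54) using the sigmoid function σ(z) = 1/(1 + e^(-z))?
0.3682

sigmoid(-0.54) = 1/(1 + e^(0.54)) = 1/(1 + 1.716) = 0.3682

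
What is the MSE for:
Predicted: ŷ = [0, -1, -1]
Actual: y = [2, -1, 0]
MSE = 1.667

MSE = (1/3)((0-2)² + (-1--1)² + (-1-0)²) = (1/3)(4 + 0 + 1) = 1.667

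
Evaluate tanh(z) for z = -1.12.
-0.8076

tanh(-1.12) = (e^(-1.12) - e^(1.12))/(e^(-1.12) + e^(1.12)) = -0.8076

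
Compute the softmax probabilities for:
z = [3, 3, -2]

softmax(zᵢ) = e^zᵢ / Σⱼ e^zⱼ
p = [0.4983, 0.4983, 0.0034]

exp(z) = [20.09, 20.09, 0.1353]
Sum = 40.31
p = [0.4983, 0.4983, 0.0034]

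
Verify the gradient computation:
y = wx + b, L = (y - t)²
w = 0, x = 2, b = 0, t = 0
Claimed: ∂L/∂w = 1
Incorrect

y = (0)(2) + 0 = 0
∂L/∂y = 2(y - t) = 2(0 - 0) = 0
∂y/∂w = x = 2
∂L/∂w = 0 × 2 = 0

Claimed value: 1
Incorrect: The correct gradient is 0.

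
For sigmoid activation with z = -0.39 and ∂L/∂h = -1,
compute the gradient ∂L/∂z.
∂L/∂z = -0.2407

σ(-0.39) = 0.4037
σ'(-0.39) = σ(-0.39)(1 - σ(-0.39)) = 0.4037 × 0.5963 = 0.2407
∂L/∂z = ∂L/∂h · σ'(z) = -1 × 0.2407 = -0.2407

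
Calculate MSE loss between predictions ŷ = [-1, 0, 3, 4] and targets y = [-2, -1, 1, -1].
MSE = 7.75

MSE = (1/4)((-1--2)² + (0--1)² + (3-1)² + (4--1)²) = (1/4)(1 + 1 + 4 + 25) = 7.75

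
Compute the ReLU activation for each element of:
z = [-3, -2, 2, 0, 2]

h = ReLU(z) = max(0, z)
h = [0, 0, 2, 0, 2]

ReLU applied element-wise: max(0,-3)=0, max(0,-2)=0, max(0,2)=2, max(0,0)=0, max(0,2)=2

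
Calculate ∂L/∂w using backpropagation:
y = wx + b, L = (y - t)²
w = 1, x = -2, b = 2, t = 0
∂L/∂w = 0

y = wx + b = (1)(-2) + 2 = 0
∂L/∂y = 2(y - t) = 2(0 - 0) = 0
∂y/∂w = x = -2
∂L/∂w = ∂L/∂y · ∂y/∂w = 0 × -2 = 0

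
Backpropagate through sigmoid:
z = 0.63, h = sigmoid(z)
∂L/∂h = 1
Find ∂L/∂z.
∂L/∂z = 0.2267

σ(0.63) = 0.6525
σ'(0.63) = σ(0.63)(1 - σ(0.63)) = 0.6525 × 0.3475 = 0.2267
∂L/∂z = ∂L/∂h · σ'(z) = 1 × 0.2267 = 0.2267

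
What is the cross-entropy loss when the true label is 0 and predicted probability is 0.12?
L = 0.1278

L = -0·log(0.12) - 1·log(0.88) = -log(0.88) = 0.1278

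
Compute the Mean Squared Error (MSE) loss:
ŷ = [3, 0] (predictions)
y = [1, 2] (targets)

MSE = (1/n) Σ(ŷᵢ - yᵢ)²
MSE = 4

MSE = (1/2)((3-1)² + (0-2)²) = (1/2)(4 + 4) = 4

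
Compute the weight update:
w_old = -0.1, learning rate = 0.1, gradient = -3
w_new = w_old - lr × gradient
w_new = 0.2

w_new = w - η·∂L/∂w = -0.1 - 0.1×(-3) = -0.1 - (-0.3) = 0.2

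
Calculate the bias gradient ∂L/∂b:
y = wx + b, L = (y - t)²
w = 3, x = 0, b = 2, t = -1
∂L/∂b = 6

y = wx + b = (3)(0) + 2 = 2
∂L/∂y = 2(y - t) = 2(2 - -1) = 6
∂y/∂b = 1
∂L/∂b = ∂L/∂y · ∂y/∂b = 6 × 1 = 6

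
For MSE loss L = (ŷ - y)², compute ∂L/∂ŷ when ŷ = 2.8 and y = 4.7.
∂L/∂ŷ = -3.8

∂L/∂ŷ = 2(ŷ - y) = 2(2.8 - 4.7) = 2(-1.9) = -3.8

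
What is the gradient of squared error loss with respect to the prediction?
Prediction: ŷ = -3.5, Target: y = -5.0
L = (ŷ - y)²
∂L/∂ŷ = 3.0

∂L/∂ŷ = 2(ŷ - y) = 2(-3.5 - -5.0) = 2(1.5) = 3.0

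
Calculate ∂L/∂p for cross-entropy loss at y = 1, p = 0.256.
∂L/∂p = -3.906

∂L/∂p = -y/p + (1-y)/(1-p) = -1/0.256 + 0 = -3.906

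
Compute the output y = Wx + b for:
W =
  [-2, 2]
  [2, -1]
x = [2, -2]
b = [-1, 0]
y = [-9, 6]

Wx = [-2×2 + 2×-2, 2×2 + -1×-2]
   = [-8, 6]
y = Wx + b = [-8 + -1, 6 + 0] = [-9, 6]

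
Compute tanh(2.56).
0.9881

tanh(2.56) = (e^(2.56) - e^(-2.56))/(e^(2.56) + e^(-2.56)) = 0.9881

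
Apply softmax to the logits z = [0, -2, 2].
p = [0.1173, 0.0159, 0.8668]

exp(z) = [1, 0.1353, 7.389]
Sum = 8.524
p = [0.1173, 0.0159, 0.8668]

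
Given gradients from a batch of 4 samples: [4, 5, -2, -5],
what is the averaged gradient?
Average gradient = 0.5

Average = (1/4)(4 + 5 + -2 + -5) = 2/4 = 0.5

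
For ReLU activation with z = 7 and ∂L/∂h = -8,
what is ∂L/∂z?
∂L/∂z = -8

h = ReLU(7) = 7
Since z > 0: ∂h/∂z = 1
∂L/∂z = ∂L/∂h · ∂h/∂z = -8 × 1 = -8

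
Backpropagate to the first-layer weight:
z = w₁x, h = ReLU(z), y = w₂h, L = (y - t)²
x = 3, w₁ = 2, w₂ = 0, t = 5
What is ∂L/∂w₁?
∂L/∂w₁ = 0

Forward pass:
z = w₁x = 2×3 = 6
h = ReLU(6) = 6
y = w₂h = 0×6 = 0

Backward pass:
∂L/∂y = 2(y - t) = 2(0 - 5) = -10
∂y/∂h = w₂ = 0
∂h/∂z = 1 (ReLU derivative)
∂z/∂w₁ = x = 3

∂L/∂w₁ = -10 × 0 × 1 × 3 = 0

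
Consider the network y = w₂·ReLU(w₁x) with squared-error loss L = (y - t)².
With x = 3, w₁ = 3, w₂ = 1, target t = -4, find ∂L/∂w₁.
∂L/∂w₁ = 78

Forward pass:
z = w₁x = 3×3 = 9
h = ReLU(9) = 9
y = w₂h = 1×9 = 9

Backward pass:
∂L/∂y = 2(y - t) = 2(9 - -4) = 26
∂y/∂h = w₂ = 1
∂h/∂z = 1 (ReLU derivative)
∂z/∂w₁ = x = 3

∂L/∂w₁ = 26 × 1 × 1 × 3 = 78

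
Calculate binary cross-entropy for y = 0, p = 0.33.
L = 0.4005

L = -0·log(0.33) - 1·log(0.67) = -log(0.67) = 0.4005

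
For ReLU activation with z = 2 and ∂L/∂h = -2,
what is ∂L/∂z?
∂L/∂z = -2

h = ReLU(2) = 2
Since z > 0: ∂h/∂z = 1
∂L/∂z = ∂L/∂h · ∂h/∂z = -2 × 1 = -2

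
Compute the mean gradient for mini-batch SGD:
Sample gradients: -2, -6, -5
Average gradient = -4.333

Average = (1/3)(-2 + -6 + -5) = -13/3 = -4.333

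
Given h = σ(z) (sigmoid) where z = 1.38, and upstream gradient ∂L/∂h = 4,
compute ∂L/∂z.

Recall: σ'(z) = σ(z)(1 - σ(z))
∂L/∂z = 0.6424

σ(1.38) = 0.799
σ'(1.38) = σ(1.38)(1 - σ(1.38)) = 0.799 × 0.201 = 0.1606
∂L/∂z = ∂L/∂h · σ'(z) = 4 × 0.1606 = 0.6424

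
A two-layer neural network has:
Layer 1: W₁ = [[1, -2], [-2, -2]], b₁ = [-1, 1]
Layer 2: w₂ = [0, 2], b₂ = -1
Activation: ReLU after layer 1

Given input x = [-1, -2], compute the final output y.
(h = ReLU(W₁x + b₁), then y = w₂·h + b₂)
y = 13

Layer 1 pre-activation: z₁ = [2, 7]
After ReLU: h = [2, 7]
Layer 2 output: y = 0×2 + 2×7 + -1 = 13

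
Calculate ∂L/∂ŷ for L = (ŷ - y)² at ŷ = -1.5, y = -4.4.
∂L/∂ŷ = 5.8

∂L/∂ŷ = 2(ŷ - y) = 2(-1.5 - -4.4) = 2(2.9) = 5.8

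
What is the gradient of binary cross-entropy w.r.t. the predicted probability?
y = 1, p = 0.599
∂L/∂p = -1.669

∂L/∂p = -y/p + (1-y)/(1-p) = -1/0.599 + 0 = -1.669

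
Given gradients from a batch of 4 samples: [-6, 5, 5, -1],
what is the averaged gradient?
Average gradient = 0.75

Average = (1/4)(-6 + 5 + 5 + -1) = 3/4 = 0.75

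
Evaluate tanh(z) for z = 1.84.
0.9508

tanh(1.84) = (e^(1.84) - e^(-1.84))/(e^(1.84) + e^(-1.84)) = 0.9508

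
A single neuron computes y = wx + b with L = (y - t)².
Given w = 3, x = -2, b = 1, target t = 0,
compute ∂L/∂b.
∂L/∂b = -10

y = wx + b = (3)(-2) + 1 = -5
∂L/∂y = 2(y - t) = 2(-5 - 0) = -10
∂y/∂b = 1
∂L/∂b = ∂L/∂y · ∂y/∂b = -10 × 1 = -10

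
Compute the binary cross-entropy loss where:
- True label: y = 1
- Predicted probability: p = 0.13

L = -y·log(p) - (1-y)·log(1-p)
L = 2.04

L = -1·log(0.13) - 0·log(0.87) = -log(0.13) = 2.04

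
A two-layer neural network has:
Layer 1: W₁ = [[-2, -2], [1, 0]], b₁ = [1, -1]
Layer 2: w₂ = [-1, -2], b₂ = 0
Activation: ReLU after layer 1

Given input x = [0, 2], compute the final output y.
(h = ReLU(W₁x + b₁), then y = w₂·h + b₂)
y = 0

Layer 1 pre-activation: z₁ = [-3, -1]
After ReLU: h = [0, 0]
Layer 2 output: y = -1×0 + -2×0 + 0 = 0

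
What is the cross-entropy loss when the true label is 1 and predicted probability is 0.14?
L = 1.966

L = -1·log(0.14) - 0·log(0.86) = -log(0.14) = 1.966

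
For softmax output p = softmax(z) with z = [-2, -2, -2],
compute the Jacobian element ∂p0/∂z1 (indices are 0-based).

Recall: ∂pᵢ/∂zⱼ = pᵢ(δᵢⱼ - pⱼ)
∂p0/∂z1 = -0.1111

p = softmax(z) = [0.3333, 0.3333, 0.3333]
p0 = 0.3333, p1 = 0.3333

∂p0/∂z1 = -p0 × p1 = -0.3333 × 0.3333 = -0.1111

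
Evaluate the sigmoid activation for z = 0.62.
0.6502

sigmoid(0.62) = 1/(1 + e^(-0.62)) = 1/(1 + 0.5379) = 0.6502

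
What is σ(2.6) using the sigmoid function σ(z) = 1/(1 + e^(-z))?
0.9309

sigmoid(2.6) = 1/(1 + e^(-2.6)) = 1/(1 + 0.07427) = 0.9309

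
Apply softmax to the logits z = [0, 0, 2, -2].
p = [0.105, 0.105, 0.7758, 0.0142]

exp(z) = [1, 1, 7.389, 0.1353]
Sum = 9.524
p = [0.105, 0.105, 0.7758, 0.0142]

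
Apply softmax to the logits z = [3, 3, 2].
p = [0.4223, 0.4223, 0.1554]

exp(z) = [20.09, 20.09, 7.389]
Sum = 47.56
p = [0.4223, 0.4223, 0.1554]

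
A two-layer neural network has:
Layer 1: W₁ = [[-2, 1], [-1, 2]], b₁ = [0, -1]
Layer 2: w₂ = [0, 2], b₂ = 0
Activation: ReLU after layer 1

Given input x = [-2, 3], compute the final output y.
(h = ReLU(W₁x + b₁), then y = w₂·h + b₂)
y = 14

Layer 1 pre-activation: z₁ = [7, 7]
After ReLU: h = [7, 7]
Layer 2 output: y = 0×7 + 2×7 + 0 = 14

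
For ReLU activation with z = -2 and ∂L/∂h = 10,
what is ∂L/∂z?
∂L/∂z = 0

h = ReLU(-2) = 0
Since z < 0: ∂h/∂z = 0
∂L/∂z = ∂L/∂h · ∂h/∂z = 10 × 0 = 0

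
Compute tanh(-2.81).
-0.9928

tanh(-2.81) = (e^(-2.81) - e^(2.81))/(e^(-2.81) + e^(2.81)) = -0.9928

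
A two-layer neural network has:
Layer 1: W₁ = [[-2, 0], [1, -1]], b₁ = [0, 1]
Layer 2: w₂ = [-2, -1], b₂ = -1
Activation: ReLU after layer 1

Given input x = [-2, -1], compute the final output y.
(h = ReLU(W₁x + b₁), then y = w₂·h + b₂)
y = -9

Layer 1 pre-activation: z₁ = [4, 0]
After ReLU: h = [4, 0]
Layer 2 output: y = -2×4 + -1×0 + -1 = -9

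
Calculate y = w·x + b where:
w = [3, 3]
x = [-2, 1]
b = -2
y = -5

y = (3)(-2) + (3)(1) + -2 = -5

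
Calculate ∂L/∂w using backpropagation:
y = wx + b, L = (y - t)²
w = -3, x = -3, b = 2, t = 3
∂L/∂w = -48

y = wx + b = (-3)(-3) + 2 = 11
∂L/∂y = 2(y - t) = 2(11 - 3) = 16
∂y/∂w = x = -3
∂L/∂w = ∂L/∂y · ∂y/∂w = 16 × -3 = -48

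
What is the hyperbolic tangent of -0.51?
-0.4699

tanh(-0.51) = (e^(-0.51) - e^(0.51))/(e^(-0.51) + e^(0.51)) = -0.4699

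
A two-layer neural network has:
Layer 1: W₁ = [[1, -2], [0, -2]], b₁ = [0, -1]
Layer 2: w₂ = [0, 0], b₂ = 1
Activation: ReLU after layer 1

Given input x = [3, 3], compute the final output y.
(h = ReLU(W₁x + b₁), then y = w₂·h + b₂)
y = 1

Layer 1 pre-activation: z₁ = [-3, -7]
After ReLU: h = [0, 0]
Layer 2 output: y = 0×0 + 0×0 + 1 = 1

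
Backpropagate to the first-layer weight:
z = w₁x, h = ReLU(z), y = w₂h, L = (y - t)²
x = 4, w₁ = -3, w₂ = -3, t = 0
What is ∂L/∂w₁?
∂L/∂w₁ = 0

Forward pass:
z = w₁x = -3×4 = -12
h = ReLU(-12) = 0
y = w₂h = -3×0 = 0

Backward pass:
∂L/∂y = 2(y - t) = 2(0 - 0) = 0
∂y/∂h = w₂ = -3
∂h/∂z = 0 (ReLU derivative)
∂z/∂w₁ = x = 4

∂L/∂w₁ = 0 × -3 × 0 × 4 = 0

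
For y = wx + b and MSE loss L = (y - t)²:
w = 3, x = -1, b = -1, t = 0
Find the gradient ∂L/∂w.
∂L/∂w = 8

y = wx + b = (3)(-1) + -1 = -4
∂L/∂y = 2(y - t) = 2(-4 - 0) = -8
∂y/∂w = x = -1
∂L/∂w = ∂L/∂y · ∂y/∂w = -8 × -1 = 8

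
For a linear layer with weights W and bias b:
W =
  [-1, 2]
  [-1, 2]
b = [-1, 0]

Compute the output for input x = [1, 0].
y = [-2, -1]

Wx = [-1×1 + 2×0, -1×1 + 2×0]
   = [-1, -1]
y = Wx + b = [-1 + -1, -1 + 0] = [-2, -1]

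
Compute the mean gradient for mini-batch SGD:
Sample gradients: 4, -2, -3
Average gradient = -0.3333

Average = (1/3)(4 + -2 + -3) = -1/3 = -0.3333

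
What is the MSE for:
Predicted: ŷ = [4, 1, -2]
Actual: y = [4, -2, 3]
MSE = 11.33

MSE = (1/3)((4-4)² + (1--2)² + (-2-3)²) = (1/3)(0 + 9 + 25) = 11.33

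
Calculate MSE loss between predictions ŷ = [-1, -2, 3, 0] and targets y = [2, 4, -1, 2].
MSE = 16.25

MSE = (1/4)((-1-2)² + (-2-4)² + (3--1)² + (0-2)²) = (1/4)(9 + 36 + 16 + 4) = 16.25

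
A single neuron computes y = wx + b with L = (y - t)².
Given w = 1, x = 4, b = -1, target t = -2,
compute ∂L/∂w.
∂L/∂w = 40

y = wx + b = (1)(4) + -1 = 3
∂L/∂y = 2(y - t) = 2(3 - -2) = 10
∂y/∂w = x = 4
∂L/∂w = ∂L/∂y · ∂y/∂w = 10 × 4 = 40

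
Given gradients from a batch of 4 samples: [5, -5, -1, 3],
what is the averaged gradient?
Average gradient = 0.5

Average = (1/4)(5 + -5 + -1 + 3) = 2/4 = 0.5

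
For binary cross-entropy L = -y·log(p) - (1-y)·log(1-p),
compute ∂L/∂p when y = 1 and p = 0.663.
∂L/∂p = -1.508

∂L/∂p = -y/p + (1-y)/(1-p) = -1/0.663 + 0 = -1.508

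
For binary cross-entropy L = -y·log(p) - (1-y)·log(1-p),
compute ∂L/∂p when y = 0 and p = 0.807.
∂L/∂p = 5.181

∂L/∂p = -y/p + (1-y)/(1-p) = 0 + 1/0.193 = 5.181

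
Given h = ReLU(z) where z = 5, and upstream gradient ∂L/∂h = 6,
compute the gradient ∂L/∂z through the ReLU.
∂L/∂z = 6

h = ReLU(5) = 5
Since z > 0: ∂h/∂z = 1
∂L/∂z = ∂L/∂h · ∂h/∂z = 6 × 1 = 6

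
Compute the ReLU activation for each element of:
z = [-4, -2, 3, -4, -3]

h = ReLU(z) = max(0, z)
h = [0, 0, 3, 0, 0]

ReLU applied element-wise: max(0,-4)=0, max(0,-2)=0, max(0,3)=3, max(0,-4)=0, max(0,-3)=0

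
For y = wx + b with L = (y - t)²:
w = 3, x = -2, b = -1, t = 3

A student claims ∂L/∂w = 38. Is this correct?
Incorrect

y = (3)(-2) + -1 = -7
∂L/∂y = 2(y - t) = 2(-7 - 3) = -20
∂y/∂w = x = -2
∂L/∂w = -20 × -2 = 40

Claimed value: 38
Incorrect: The correct gradient is 40.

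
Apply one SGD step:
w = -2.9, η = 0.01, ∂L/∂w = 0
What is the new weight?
w_new = -2.9

w_new = w - η·∂L/∂w = -2.9 - 0.01×(0) = -2.9 - (0) = -2.9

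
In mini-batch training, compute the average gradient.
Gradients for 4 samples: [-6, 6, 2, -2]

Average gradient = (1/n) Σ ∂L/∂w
Average gradient = 0

Average = (1/4)(-6 + 6 + 2 + -2) = 0/4 = 0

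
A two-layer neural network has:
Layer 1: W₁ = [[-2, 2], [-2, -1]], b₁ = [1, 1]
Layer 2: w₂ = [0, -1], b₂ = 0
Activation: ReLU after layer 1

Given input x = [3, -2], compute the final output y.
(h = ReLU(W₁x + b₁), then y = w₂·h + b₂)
y = 0

Layer 1 pre-activation: z₁ = [-9, -3]
After ReLU: h = [0, 0]
Layer 2 output: y = 0×0 + -1×0 + 0 = 0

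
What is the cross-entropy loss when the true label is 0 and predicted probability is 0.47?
L = 0.6349

L = -0·log(0.47) - 1·log(0.53) = -log(0.53) = 0.6349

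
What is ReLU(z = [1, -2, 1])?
h = [1, 0, 1]

ReLU applied element-wise: max(0,1)=1, max(0,-2)=0, max(0,1)=1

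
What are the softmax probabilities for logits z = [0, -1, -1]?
p = [0.5761, 0.2119, 0.2119]

exp(z) = [1, 0.3679, 0.3679]
Sum = 1.736
p = [0.5761, 0.2119, 0.2119]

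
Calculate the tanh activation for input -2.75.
-0.9919

tanh(-2.75) = (e^(-2.75) - e^(2.75))/(e^(-2.75) + e^(2.75)) = -0.9919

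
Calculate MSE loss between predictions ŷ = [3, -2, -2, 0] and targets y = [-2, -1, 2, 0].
MSE = 10.5

MSE = (1/4)((3--2)² + (-2--1)² + (-2-2)² + (0-0)²) = (1/4)(25 + 1 + 16 + 0) = 10.5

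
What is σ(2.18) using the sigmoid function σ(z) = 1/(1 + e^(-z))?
0.8984

sigmoid(2.18) = 1/(1 + e^(-2.18)) = 1/(1 + 0.113) = 0.8984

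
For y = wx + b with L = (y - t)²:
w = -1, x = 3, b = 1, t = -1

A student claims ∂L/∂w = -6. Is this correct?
Correct

y = (-1)(3) + 1 = -2
∂L/∂y = 2(y - t) = 2(-2 - -1) = -2
∂y/∂w = x = 3
∂L/∂w = -2 × 3 = -6

Claimed value: -6
Correct: The correct gradient is -6.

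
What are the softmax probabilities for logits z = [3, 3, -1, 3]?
p = [0.3313, 0.3313, 0.0061, 0.3313]

exp(z) = [20.09, 20.09, 0.3679, 20.09]
Sum = 60.62
p = [0.3313, 0.3313, 0.0061, 0.3313]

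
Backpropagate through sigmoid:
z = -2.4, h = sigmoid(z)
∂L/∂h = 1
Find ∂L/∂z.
∂L/∂z = 0.07625

σ(-2.4) = 0.08317
σ'(-2.4) = σ(-2.4)(1 - σ(-2.4)) = 0.08317 × 0.9168 = 0.07625
∂L/∂z = ∂L/∂h · σ'(z) = 1 × 0.07625 = 0.07625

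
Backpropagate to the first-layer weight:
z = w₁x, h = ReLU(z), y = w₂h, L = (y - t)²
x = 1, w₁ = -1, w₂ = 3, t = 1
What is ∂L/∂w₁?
∂L/∂w₁ = 0

Forward pass:
z = w₁x = -1×1 = -1
h = ReLU(-1) = 0
y = w₂h = 3×0 = 0

Backward pass:
∂L/∂y = 2(y - t) = 2(0 - 1) = -2
∂y/∂h = w₂ = 3
∂h/∂z = 0 (ReLU derivative)
∂z/∂w₁ = x = 1

∂L/∂w₁ = -2 × 3 × 0 × 1 = 0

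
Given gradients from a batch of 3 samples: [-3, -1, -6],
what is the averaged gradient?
Average gradient = -3.333

Average = (1/3)(-3 + -1 + -6) = -10/3 = -3.333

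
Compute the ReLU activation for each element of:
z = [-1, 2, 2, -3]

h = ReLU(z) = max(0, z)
h = [0, 2, 2, 0]

ReLU applied element-wise: max(0,-1)=0, max(0,2)=2, max(0,2)=2, max(0,-3)=0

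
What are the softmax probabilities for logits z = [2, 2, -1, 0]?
p = [0.4576, 0.4576, 0.0228, 0.0619]

exp(z) = [7.389, 7.389, 0.3679, 1]
Sum = 16.15
p = [0.4576, 0.4576, 0.0228, 0.0619]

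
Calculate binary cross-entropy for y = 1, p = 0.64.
L = 0.4463

L = -1·log(0.64) - 0·log(0.36) = -log(0.64) = 0.4463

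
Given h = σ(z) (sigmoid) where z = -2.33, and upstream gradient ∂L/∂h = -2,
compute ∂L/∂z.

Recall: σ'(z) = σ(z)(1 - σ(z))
∂L/∂z = -0.1616

σ(-2.33) = 0.08867
σ'(-2.33) = σ(-2.33)(1 - σ(-2.33)) = 0.08867 × 0.9113 = 0.08081
∂L/∂z = ∂L/∂h · σ'(z) = -2 × 0.08081 = -0.1616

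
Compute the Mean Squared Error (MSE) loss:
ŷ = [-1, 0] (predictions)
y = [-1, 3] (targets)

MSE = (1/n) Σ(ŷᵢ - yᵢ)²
MSE = 4.5

MSE = (1/2)((-1--1)² + (0-3)²) = (1/2)(0 + 9) = 4.5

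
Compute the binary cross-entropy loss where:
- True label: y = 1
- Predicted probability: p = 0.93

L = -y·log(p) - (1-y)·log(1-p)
L = 0.07257

L = -1·log(0.93) - 0·log(0.07) = -log(0.93) = 0.07257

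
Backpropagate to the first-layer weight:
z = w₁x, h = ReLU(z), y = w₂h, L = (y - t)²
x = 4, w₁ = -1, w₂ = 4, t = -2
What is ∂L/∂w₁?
∂L/∂w₁ = 0

Forward pass:
z = w₁x = -1×4 = -4
h = ReLU(-4) = 0
y = w₂h = 4×0 = 0

Backward pass:
∂L/∂y = 2(y - t) = 2(0 - -2) = 4
∂y/∂h = w₂ = 4
∂h/∂z = 0 (ReLU derivative)
∂z/∂w₁ = x = 4

∂L/∂w₁ = 4 × 4 × 0 × 4 = 0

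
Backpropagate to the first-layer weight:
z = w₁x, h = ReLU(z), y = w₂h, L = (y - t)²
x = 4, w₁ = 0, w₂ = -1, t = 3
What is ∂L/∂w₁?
∂L/∂w₁ = 0

Forward pass:
z = w₁x = 0×4 = 0
h = ReLU(0) = 0
y = w₂h = -1×0 = 0

Backward pass:
∂L/∂y = 2(y - t) = 2(0 - 3) = -6
∂y/∂h = w₂ = -1
∂h/∂z = 0 (ReLU derivative)
∂z/∂w₁ = x = 4

∂L/∂w₁ = -6 × -1 × 0 × 4 = 0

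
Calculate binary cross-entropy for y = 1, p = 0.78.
L = 0.2485

L = -1·log(0.78) - 0·log(0.22) = -log(0.78) = 0.2485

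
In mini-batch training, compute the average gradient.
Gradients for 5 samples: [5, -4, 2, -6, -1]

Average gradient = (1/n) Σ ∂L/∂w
Average gradient = -0.8

Average = (1/5)(5 + -4 + 2 + -6 + -1) = -4/5 = -0.8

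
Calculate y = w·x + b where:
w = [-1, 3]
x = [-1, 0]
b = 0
y = 1

y = (-1)(-1) + (3)(0) + 0 = 1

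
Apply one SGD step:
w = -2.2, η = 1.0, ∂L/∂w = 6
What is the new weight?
w_new = -8.2

w_new = w - η·∂L/∂w = -2.2 - 1.0×(6) = -2.2 - (6) = -8.2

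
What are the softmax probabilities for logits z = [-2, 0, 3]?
p = [0.0064, 0.0471, 0.9465]

exp(z) = [0.1353, 1, 20.09]
Sum = 21.22
p = [0.0064, 0.0471, 0.9465]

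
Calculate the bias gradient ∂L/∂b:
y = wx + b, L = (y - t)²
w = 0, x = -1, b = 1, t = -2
∂L/∂b = 6

y = wx + b = (0)(-1) + 1 = 1
∂L/∂y = 2(y - t) = 2(1 - -2) = 6
∂y/∂b = 1
∂L/∂b = ∂L/∂y · ∂y/∂b = 6 × 1 = 6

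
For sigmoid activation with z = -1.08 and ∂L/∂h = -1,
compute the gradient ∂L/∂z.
∂L/∂z = -0.1892

σ(-1.08) = 0.2535
σ'(-1.08) = σ(-1.08)(1 - σ(-1.08)) = 0.2535 × 0.7465 = 0.1892
∂L/∂z = ∂L/∂h · σ'(z) = -1 × 0.1892 = -0.1892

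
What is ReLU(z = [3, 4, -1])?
h = [3, 4, 0]

ReLU applied element-wise: max(0,3)=3, max(0,4)=4, max(0,-1)=0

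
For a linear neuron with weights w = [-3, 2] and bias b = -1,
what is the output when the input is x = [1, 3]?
y = 2

y = (-3)(1) + (2)(3) + -1 = 2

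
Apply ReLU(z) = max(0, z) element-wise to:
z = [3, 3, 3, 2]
h = [3, 3, 3, 2]

ReLU applied element-wise: max(0,3)=3, max(0,3)=3, max(0,3)=3, max(0,2)=2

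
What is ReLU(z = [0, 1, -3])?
h = [0, 1, 0]

ReLU applied element-wise: max(0,0)=0, max(0,1)=1, max(0,-3)=0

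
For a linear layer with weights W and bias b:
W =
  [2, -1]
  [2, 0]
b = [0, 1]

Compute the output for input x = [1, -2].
y = [4, 3]

Wx = [2×1 + -1×-2, 2×1 + 0×-2]
   = [4, 2]
y = Wx + b = [4 + 0, 2 + 1] = [4, 3]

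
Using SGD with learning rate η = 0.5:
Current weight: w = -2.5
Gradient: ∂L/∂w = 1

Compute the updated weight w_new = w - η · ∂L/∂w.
w_new = -3

w_new = w - η·∂L/∂w = -2.5 - 0.5×(1) = -2.5 - (0.5) = -3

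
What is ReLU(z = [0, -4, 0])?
h = [0, 0, 0]

ReLU applied element-wise: max(0,0)=0, max(0,-4)=0, max(0,0)=0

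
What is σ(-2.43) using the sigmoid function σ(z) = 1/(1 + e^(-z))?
0.08091

sigmoid(-2.43) = 1/(1 + e^(2.43)) = 1/(1 + 11.36) = 0.08091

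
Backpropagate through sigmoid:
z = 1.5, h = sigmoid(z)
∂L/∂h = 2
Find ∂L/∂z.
∂L/∂z = 0.2983

σ(1.5) = 0.8176
σ'(1.5) = σ(1.5)(1 - σ(1.5)) = 0.8176 × 0.1824 = 0.1491
∂L/∂z = ∂L/∂h · σ'(z) = 2 × 0.1491 = 0.2983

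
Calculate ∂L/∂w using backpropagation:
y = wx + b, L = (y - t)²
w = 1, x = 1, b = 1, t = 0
∂L/∂w = 4

y = wx + b = (1)(1) + 1 = 2
∂L/∂y = 2(y - t) = 2(2 - 0) = 4
∂y/∂w = x = 1
∂L/∂w = ∂L/∂y · ∂y/∂w = 4 × 1 = 4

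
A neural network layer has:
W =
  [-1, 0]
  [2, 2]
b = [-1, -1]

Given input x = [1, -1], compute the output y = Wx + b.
y = [-2, -1]

Wx = [-1×1 + 0×-1, 2×1 + 2×-1]
   = [-1, 0]
y = Wx + b = [-1 + -1, 0 + -1] = [-2, -1]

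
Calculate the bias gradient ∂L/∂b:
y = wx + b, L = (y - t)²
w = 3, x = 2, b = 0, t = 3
∂L/∂b = 6

y = wx + b = (3)(2) + 0 = 6
∂L/∂y = 2(y - t) = 2(6 - 3) = 6
∂y/∂b = 1
∂L/∂b = ∂L/∂y · ∂y/∂b = 6 × 1 = 6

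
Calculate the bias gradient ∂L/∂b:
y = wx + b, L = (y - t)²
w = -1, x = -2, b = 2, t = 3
∂L/∂b = 2

y = wx + b = (-1)(-2) + 2 = 4
∂L/∂y = 2(y - t) = 2(4 - 3) = 2
∂y/∂b = 1
∂L/∂b = ∂L/∂y · ∂y/∂b = 2 × 1 = 2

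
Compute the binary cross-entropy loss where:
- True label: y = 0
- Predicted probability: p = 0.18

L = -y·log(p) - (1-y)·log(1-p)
L = 0.1985

L = -0·log(0.18) - 1·log(0.82) = -log(0.82) = 0.1985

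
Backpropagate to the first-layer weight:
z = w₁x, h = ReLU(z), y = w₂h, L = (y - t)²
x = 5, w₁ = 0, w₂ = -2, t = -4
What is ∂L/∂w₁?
∂L/∂w₁ = 0

Forward pass:
z = w₁x = 0×5 = 0
h = ReLU(0) = 0
y = w₂h = -2×0 = 0

Backward pass:
∂L/∂y = 2(y - t) = 2(0 - -4) = 8
∂y/∂h = w₂ = -2
∂h/∂z = 0 (ReLU derivative)
∂z/∂w₁ = x = 5

∂L/∂w₁ = 8 × -2 × 0 × 5 = 0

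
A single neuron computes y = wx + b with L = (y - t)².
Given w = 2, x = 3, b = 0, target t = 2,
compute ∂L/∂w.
∂L/∂w = 24

y = wx + b = (2)(3) + 0 = 6
∂L/∂y = 2(y - t) = 2(6 - 2) = 8
∂y/∂w = x = 3
∂L/∂w = ∂L/∂y · ∂y/∂w = 8 × 3 = 24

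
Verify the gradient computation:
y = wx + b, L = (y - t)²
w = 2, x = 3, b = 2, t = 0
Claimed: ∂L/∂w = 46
Incorrect

y = (2)(3) + 2 = 8
∂L/∂y = 2(y - t) = 2(8 - 0) = 16
∂y/∂w = x = 3
∂L/∂w = 16 × 3 = 48

Claimed value: 46
Incorrect: The correct gradient is 48.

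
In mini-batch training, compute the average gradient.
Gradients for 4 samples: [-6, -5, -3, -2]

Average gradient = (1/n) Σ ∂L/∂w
Average gradient = -4

Average = (1/4)(-6 + -5 + -3 + -2) = -16/4 = -4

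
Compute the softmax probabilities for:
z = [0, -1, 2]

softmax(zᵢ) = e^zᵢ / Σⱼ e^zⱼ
p = [0.1142, 0.042, 0.8438]

exp(z) = [1, 0.3679, 7.389]
Sum = 8.757
p = [0.1142, 0.042, 0.8438]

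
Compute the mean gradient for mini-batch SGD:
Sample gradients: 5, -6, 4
Average gradient = 1

Average = (1/3)(5 + -6 + 4) = 3/3 = 1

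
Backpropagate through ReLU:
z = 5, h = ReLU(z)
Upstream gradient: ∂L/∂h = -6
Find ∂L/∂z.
∂L/∂z = -6

h = ReLU(5) = 5
Since z > 0: ∂h/∂z = 1
∂L/∂z = ∂L/∂h · ∂h/∂z = -6 × 1 = -6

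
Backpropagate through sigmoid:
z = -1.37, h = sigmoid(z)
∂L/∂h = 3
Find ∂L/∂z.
∂L/∂z = 0.4847

σ(-1.37) = 0.2026
σ'(-1.37) = σ(-1.37)(1 - σ(-1.37)) = 0.2026 × 0.7974 = 0.1616
∂L/∂z = ∂L/∂h · σ'(z) = 3 × 0.1616 = 0.4847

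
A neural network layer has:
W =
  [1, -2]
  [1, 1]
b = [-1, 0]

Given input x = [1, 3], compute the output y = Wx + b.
y = [-6, 4]

Wx = [1×1 + -2×3, 1×1 + 1×3]
   = [-5, 4]
y = Wx + b = [-5 + -1, 4 + 0] = [-6, 4]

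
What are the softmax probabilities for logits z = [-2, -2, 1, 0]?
p = [0.0339, 0.0339, 0.6815, 0.2507]

exp(z) = [0.1353, 0.1353, 2.718, 1]
Sum = 3.989
p = [0.0339, 0.0339, 0.6815, 0.2507]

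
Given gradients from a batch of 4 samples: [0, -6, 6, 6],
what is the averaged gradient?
Average gradient = 1.5

Average = (1/4)(0 + -6 + 6 + 6) = 6/4 = 1.5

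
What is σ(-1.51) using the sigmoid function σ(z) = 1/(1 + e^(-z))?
0.1809

sigmoid(-1.51) = 1/(1 + e^(1.51)) = 1/(1 + 4.527) = 0.1809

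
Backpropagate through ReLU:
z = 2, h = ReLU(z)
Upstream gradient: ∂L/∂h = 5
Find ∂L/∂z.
∂L/∂z = 5

h = ReLU(2) = 2
Since z > 0: ∂h/∂z = 1
∂L/∂z = ∂L/∂h · ∂h/∂z = 5 × 1 = 5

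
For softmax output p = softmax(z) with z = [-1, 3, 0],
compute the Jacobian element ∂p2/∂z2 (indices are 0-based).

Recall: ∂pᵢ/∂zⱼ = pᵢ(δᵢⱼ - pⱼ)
∂p2/∂z2 = 0.04444

p = softmax(z) = [0.01715, 0.9362, 0.04661]
p2 = 0.04661

∂p2/∂z2 = p2(1 - p2) = 0.04661 × (1 - 0.04661) = 0.04444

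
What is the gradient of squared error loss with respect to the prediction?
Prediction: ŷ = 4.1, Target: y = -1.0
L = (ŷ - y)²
∂L/∂ŷ = 10.2

∂L/∂ŷ = 2(ŷ - y) = 2(4.1 - -1.0) = 2(5.1) = 10.2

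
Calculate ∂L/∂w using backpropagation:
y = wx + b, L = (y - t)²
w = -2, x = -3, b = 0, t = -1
∂L/∂w = -42

y = wx + b = (-2)(-3) + 0 = 6
∂L/∂y = 2(y - t) = 2(6 - -1) = 14
∂y/∂w = x = -3
∂L/∂w = ∂L/∂y · ∂y/∂w = 14 × -3 = -42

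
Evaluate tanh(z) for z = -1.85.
-0.9517

tanh(-1.85) = (e^(-1.85) - e^(1.85))/(e^(-1.85) + e^(1.85)) = -0.9517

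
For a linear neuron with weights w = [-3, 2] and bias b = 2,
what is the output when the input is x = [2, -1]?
y = -6

y = (-3)(2) + (2)(-1) + 2 = -6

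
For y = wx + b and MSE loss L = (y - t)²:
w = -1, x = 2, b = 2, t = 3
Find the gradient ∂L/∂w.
∂L/∂w = -12

y = wx + b = (-1)(2) + 2 = 0
∂L/∂y = 2(y - t) = 2(0 - 3) = -6
∂y/∂w = x = 2
∂L/∂w = ∂L/∂y · ∂y/∂w = -6 × 2 = -12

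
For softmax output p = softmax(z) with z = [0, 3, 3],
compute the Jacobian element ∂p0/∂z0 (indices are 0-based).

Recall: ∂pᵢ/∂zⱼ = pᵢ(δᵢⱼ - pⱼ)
∂p0/∂z0 = 0.0237

p = softmax(z) = [0.02429, 0.4879, 0.4879]
p0 = 0.02429

∂p0/∂z0 = p0(1 - p0) = 0.02429 × (1 - 0.02429) = 0.0237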